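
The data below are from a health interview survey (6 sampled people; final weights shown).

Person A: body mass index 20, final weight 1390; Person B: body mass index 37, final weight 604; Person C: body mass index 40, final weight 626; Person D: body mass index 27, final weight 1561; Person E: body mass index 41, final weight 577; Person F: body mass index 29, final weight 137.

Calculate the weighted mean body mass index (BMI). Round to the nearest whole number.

30

Weighted sum = 144965
Sum of weights = 1390 + 604 + 626 + 1561 + 577 + 137 = 4895
Weighted mean = 144965 / 4895 = 29.614913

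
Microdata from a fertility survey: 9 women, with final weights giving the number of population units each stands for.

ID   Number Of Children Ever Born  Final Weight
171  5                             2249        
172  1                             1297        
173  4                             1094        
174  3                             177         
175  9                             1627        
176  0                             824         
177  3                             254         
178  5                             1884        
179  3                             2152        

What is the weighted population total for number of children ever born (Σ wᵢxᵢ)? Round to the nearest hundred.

Weighted total = 5×2249 + 1×1297 + 4×1094 + 3×177 + 9×1627 + 0×824 + 3×254 + 5×1884 + 3×2152
  = 48730

48700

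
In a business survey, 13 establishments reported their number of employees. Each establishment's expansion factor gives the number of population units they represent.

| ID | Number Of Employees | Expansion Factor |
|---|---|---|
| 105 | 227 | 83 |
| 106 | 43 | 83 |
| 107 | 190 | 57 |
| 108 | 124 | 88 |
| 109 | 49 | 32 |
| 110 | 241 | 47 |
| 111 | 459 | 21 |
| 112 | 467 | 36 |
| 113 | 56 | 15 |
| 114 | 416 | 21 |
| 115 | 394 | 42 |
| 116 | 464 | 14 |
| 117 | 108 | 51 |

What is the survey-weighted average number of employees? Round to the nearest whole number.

Weighted sum = 121626
Sum of weights = 590
Weighted mean = 121626 / 590 = 206.14576

206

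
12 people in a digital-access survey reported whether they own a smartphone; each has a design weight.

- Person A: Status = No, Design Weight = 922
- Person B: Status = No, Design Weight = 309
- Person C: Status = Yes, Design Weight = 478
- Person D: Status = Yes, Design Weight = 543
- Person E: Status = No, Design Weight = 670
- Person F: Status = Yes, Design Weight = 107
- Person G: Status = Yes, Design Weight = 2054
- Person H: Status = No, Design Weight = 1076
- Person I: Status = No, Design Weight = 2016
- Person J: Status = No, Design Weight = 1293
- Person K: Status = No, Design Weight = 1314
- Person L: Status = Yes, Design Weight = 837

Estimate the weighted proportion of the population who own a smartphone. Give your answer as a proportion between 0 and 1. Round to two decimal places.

Sum of weights for 'Yes' = 478 + 543 + 107 + 2054 + 837 = 4019
Total weight = 922 + 309 + 478 + 543 + 670 + 107 + 2054 + 1076 + 2016 + 1293 + 1314 + 837 = 11619
Weighted proportion = 4019 / 11619 = 0.34589896

0.35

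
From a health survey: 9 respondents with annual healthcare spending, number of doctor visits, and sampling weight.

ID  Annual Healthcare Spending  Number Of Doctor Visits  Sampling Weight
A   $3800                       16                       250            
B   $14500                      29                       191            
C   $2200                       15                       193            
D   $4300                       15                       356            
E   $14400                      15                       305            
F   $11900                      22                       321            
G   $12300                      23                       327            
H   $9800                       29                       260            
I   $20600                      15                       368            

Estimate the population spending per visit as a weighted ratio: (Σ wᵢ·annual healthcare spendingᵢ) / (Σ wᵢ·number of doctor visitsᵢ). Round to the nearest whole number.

Σ wᵢ·y = 3800×250 + 14500×191 + 2200×193 + 4300×356 + 14400×305 + 11900×321 + 12300×327 + 9800×260 + 20600×368
  = 28037700
Σ wᵢ·x = 16×250 + 29×191 + 15×193 + 15×356 + 15×305 + 22×321 + 23×327 + 29×260 + 15×368
  = 4000 + 5539 + 2895 + 5340 + 4575 + 7062 + 7521 + 7540 + 5520 = 49992
Ratio = 28037700 / 49992 = 560.84373

561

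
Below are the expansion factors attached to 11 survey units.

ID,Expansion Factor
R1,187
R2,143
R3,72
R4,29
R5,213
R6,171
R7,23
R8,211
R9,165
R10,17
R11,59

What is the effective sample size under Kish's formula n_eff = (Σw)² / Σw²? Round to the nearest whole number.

8

Σ wᵢ = 187 + 143 + 72 + 29 + 213 + 171 + 23 + 211 + 165 + 17 + 59 = 1290
Σ wᵢ² = 212098
n_eff = 1290² / 212098 = 1664100 / 212098 = 7.8459014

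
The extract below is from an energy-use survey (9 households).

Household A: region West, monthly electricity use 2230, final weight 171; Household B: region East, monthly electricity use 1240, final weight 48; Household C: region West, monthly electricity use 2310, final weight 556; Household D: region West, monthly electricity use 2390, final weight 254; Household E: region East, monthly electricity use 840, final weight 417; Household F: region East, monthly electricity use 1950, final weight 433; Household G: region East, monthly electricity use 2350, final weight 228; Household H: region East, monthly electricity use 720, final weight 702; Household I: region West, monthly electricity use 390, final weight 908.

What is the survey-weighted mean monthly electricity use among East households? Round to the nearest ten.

1260

East rows: B, E, F, G, H
Weighted sum = 1240×48 + 840×417 + 1950×433 + 2350×228 + 720×702
  = 59520 + 350280 + 844350 + 535800 + 505440 = 2295390
Sum of weights = 48 + 417 + 433 + 228 + 702 = 1828
Weighted mean = 2295390 / 1828 = 1255.6838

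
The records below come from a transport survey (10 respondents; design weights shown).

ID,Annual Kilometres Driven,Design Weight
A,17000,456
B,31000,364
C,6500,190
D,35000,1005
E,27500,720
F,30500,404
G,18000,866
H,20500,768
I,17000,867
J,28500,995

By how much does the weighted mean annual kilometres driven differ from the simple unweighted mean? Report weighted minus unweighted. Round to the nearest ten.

1270

Unweighted sum = 17000 + 31000 + 6500 + 35000 + 27500 + 30500 + 18000 + 20500 + 17000 + 28500 = 231500
Unweighted mean = 231500 / 10 = 23150
Weighted sum = 17000×456 + 31000×364 + 6500×190 + 35000×1005 + 27500×720 + 30500×404 + 18000×866 + 20500×768 + 17000×867 + 28500×995
  = 161996500
Sum of weights = 456 + 364 + 190 + 1005 + 720 + 404 + 866 + 768 + 867 + 995 = 6635
Weighted mean = 161996500 / 6635 = 24415.448
Difference (weighted minus unweighted) = 1265.4484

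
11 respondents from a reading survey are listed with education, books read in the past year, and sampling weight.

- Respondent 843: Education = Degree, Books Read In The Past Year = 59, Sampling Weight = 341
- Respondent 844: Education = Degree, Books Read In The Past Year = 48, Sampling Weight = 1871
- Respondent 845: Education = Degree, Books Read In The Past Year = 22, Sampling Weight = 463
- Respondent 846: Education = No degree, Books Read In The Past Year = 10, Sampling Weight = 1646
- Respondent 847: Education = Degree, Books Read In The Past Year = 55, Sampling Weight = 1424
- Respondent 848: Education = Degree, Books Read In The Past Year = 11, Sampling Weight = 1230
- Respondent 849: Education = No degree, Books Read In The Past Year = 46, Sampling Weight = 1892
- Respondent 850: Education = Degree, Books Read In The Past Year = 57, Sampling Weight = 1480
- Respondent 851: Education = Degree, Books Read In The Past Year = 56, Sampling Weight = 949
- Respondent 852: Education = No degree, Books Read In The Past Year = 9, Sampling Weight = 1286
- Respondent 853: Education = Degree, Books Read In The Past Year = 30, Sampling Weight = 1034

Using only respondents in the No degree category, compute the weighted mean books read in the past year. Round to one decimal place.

23.9

No degree rows: 846, 849, 852
Weighted sum = 10×1646 + 46×1892 + 9×1286
  = 16460 + 87032 + 11574 = 115066
Sum of weights = 1646 + 1892 + 1286 = 4824
Weighted mean = 115066 / 4824 = 23.852819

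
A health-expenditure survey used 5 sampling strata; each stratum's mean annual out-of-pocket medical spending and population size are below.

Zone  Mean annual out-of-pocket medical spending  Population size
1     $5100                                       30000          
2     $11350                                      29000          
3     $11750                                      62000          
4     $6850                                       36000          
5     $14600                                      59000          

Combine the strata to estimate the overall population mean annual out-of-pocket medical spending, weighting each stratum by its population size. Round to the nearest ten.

Σ Nₕ·x̄ₕ = 5100×30000 + 11350×29000 + 11750×62000 + 6850×36000 + 14600×59000
  = 2318650000
Σ Nₕ = 30000 + 29000 + 62000 + 36000 + 59000 = 216000
Overall mean = 2318650000 / 216000 = 10734.491

10730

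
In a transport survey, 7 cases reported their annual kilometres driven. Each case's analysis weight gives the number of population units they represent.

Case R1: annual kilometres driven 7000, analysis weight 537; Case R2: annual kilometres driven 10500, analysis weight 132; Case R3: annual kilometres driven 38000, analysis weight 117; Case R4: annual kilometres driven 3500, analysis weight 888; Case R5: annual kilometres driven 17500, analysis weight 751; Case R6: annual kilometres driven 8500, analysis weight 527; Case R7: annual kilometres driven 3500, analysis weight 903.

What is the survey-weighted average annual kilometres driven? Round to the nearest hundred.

Weighted sum = 33481500
Sum of weights = 3855
Weighted mean = 33481500 / 3855 = 8685.214

8700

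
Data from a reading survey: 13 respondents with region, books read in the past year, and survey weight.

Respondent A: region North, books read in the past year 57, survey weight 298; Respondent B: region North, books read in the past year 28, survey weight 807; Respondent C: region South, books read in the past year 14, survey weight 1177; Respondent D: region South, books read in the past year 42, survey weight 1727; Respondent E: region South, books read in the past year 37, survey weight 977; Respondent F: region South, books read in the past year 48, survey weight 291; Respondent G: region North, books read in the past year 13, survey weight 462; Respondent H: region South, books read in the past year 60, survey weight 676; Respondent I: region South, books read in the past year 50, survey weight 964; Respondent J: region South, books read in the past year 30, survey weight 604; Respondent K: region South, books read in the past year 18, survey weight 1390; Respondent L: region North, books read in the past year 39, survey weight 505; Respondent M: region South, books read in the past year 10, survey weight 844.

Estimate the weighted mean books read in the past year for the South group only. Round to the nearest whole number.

32

South rows: C, D, E, F, H, I, J, K, M
Weighted sum = 14×1177 + 42×1727 + 37×977 + 48×291 + 60×676 + 50×964 + 30×604 + 18×1390 + 10×844
  = 16478 + 72534 + 36149 + 13968 + 40560 + 48200 + 18120 + 25020 + 8440 = 279469
Sum of weights = 1177 + 1727 + 977 + 291 + 676 + 964 + 604 + 1390 + 844 = 8650
Weighted mean = 279469 / 8650 = 32.308555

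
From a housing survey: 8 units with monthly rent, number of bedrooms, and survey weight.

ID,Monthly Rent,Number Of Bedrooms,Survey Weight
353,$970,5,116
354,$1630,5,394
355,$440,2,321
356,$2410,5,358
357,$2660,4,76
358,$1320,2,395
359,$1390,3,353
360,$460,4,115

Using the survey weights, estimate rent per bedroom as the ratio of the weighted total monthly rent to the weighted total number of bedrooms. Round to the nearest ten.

Σ wᵢ·y = 970×116 + 1630×394 + 440×321 + 2410×358 + 2660×76 + 1320×395 + 1390×353 + 460×115
  = 112520 + 642220 + 141240 + 862780 + 202160 + 521400 + 490670 + 52900 = 3025890
Σ wᵢ·x = 5×116 + 5×394 + 2×321 + 5×358 + 4×76 + 2×395 + 3×353 + 4×115
  = 580 + 1970 + 642 + 1790 + 304 + 790 + 1059 + 460 = 7595
Ratio = 3025890 / 7595 = 398.40553

400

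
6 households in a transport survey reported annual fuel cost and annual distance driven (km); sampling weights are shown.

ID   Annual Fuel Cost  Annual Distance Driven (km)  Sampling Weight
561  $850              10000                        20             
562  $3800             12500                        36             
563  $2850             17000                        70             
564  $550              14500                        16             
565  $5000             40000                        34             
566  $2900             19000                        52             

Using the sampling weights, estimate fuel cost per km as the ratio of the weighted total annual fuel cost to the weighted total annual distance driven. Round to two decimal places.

0.15

Σ wᵢ·y = 850×20 + 3800×36 + 2850×70 + 550×16 + 5000×34 + 2900×52
  = 682900
Σ wᵢ·x = 10000×20 + 12500×36 + 17000×70 + 14500×16 + 40000×34 + 19000×52
  = 200000 + 450000 + 1190000 + 232000 + 1360000 + 988000 = 4420000
Ratio = 682900 / 4420000 = 0.15450226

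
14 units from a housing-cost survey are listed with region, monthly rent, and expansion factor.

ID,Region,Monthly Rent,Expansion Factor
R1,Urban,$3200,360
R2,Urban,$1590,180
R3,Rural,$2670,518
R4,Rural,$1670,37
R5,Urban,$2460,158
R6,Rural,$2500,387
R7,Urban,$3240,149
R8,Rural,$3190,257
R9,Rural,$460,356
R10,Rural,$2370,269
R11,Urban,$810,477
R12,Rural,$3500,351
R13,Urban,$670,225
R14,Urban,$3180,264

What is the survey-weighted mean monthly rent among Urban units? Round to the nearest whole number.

2033

Urban rows: R1, R2, R5, R7, R11, R13, R14
Weighted sum = 3200×360 + 1590×180 + 2460×158 + 3240×149 + 810×477 + 670×225 + 3180×264
  = 1152000 + 286200 + 388680 + 482760 + 386370 + 150750 + 839520 = 3686280
Sum of weights = 360 + 180 + 158 + 149 + 477 + 225 + 264 = 1813
Weighted mean = 3686280 / 1813 = 2033.2488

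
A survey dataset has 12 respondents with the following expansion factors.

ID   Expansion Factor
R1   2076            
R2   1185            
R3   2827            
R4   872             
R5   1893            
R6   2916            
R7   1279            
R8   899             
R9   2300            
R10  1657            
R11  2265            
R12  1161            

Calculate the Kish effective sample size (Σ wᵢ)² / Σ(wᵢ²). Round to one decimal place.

Σ wᵢ = 21330
Σ wᵢ² = 43510656
n_eff = 21330² / 43510656 = 454968900 / 43510656 = 10.456494

10.5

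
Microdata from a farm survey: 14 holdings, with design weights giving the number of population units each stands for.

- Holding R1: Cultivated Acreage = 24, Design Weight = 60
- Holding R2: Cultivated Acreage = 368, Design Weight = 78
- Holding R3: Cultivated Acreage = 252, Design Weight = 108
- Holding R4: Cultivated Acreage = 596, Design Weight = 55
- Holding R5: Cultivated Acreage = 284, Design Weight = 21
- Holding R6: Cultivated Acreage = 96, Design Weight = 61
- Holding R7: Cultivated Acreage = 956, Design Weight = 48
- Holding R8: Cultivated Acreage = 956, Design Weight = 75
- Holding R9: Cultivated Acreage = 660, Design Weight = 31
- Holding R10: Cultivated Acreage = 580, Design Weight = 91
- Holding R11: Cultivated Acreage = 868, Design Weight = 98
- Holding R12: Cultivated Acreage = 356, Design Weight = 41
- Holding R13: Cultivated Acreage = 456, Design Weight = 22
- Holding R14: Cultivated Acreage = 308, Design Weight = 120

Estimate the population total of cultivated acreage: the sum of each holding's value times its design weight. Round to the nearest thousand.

439000

Weighted total = 439440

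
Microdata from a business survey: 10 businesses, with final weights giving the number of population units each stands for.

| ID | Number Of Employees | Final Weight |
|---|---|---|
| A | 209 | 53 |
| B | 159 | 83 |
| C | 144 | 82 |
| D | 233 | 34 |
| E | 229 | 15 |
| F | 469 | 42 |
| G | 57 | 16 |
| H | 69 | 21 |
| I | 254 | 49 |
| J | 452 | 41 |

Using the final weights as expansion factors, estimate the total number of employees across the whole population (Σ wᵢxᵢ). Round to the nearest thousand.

Weighted total = 209×53 + 159×83 + 144×82 + 233×34 + 229×15 + 469×42 + 57×16 + 69×21 + 254×49 + 452×41
  = 11077 + 13197 + 11808 + 7922 + 3435 + 19698 + 912 + 1449 + 12446 + 18532 = 100476

100000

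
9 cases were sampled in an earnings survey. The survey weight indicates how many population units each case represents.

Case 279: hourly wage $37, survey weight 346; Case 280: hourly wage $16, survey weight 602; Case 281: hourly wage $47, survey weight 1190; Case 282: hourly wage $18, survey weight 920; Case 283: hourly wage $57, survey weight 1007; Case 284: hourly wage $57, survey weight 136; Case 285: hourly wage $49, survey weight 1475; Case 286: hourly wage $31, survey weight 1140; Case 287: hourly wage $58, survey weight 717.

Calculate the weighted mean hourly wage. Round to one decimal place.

41.1

Weighted sum = 37×346 + 16×602 + 47×1190 + 18×920 + 57×1007 + 57×136 + 49×1475 + 31×1140 + 58×717
  = 309276
Sum of weights = 7533
Weighted mean = 309276 / 7533 = 41.056153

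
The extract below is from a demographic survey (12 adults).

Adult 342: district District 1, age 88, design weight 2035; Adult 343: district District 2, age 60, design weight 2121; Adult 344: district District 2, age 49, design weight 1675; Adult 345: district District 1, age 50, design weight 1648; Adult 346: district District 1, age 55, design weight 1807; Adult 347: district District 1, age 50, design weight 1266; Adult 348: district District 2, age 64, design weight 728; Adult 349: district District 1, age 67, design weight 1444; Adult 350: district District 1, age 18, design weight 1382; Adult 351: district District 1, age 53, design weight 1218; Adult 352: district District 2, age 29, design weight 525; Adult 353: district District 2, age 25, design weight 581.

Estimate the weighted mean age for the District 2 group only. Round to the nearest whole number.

District 2 rows: 343, 344, 348, 352, 353
Weighted sum = 60×2121 + 49×1675 + 64×728 + 29×525 + 25×581
  = 127260 + 82075 + 46592 + 15225 + 14525 = 285677
Sum of weights = 5630
Weighted mean = 285677 / 5630 = 50.741918

51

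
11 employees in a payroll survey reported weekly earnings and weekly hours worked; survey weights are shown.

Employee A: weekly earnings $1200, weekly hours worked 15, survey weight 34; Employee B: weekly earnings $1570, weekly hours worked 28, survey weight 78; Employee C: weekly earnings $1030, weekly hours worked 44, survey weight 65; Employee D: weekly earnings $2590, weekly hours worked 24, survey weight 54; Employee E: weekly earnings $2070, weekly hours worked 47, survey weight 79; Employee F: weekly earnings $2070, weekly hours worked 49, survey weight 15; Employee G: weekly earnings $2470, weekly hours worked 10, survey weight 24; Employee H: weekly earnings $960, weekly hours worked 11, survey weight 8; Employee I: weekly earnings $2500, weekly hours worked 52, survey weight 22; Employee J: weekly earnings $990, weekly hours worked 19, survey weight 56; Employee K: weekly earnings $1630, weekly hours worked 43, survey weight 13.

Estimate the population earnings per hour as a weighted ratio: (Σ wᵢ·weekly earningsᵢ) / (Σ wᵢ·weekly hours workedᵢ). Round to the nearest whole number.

Σ wᵢ·y = 763240
Σ wᵢ·x = 15×34 + 28×78 + 44×65 + 24×54 + 47×79 + 49×15 + 10×24 + 11×8 + 52×22 + 19×56 + 43×13
  = 510 + 2184 + 2860 + 1296 + 3713 + 735 + 240 + 88 + 1144 + 1064 + 559 = 14393
Ratio = 763240 / 14393 = 53.028556

53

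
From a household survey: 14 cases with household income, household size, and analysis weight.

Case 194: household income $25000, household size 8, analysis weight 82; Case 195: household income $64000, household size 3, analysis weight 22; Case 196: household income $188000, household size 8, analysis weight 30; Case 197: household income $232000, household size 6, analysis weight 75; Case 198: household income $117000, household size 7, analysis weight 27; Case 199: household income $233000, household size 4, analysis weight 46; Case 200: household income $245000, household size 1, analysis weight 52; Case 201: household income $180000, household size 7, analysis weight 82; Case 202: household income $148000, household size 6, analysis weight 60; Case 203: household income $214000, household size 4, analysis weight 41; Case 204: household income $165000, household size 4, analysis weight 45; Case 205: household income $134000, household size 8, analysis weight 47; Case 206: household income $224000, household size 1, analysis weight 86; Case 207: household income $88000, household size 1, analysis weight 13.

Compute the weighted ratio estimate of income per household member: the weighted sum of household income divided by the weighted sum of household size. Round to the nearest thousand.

Σ wᵢ·y = 119660000
Σ wᵢ·x = 3590
Ratio = 119660000 / 3590 = 33331.476

33000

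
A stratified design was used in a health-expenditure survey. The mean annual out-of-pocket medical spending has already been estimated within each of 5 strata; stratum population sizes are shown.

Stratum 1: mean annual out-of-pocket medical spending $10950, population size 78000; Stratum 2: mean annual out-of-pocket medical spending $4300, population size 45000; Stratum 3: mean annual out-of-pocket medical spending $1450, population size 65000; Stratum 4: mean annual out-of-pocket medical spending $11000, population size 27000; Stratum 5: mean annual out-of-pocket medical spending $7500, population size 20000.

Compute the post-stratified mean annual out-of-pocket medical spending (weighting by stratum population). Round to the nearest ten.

6760

Σ Nₕ·x̄ₕ = 10950×78000 + 4300×45000 + 1450×65000 + 11000×27000 + 7500×20000
  = 854100000 + 193500000 + 94250000 + 297000000 + 150000000 = 1588850000
Σ Nₕ = 78000 + 45000 + 65000 + 27000 + 20000 = 235000
Overall mean = 1588850000 / 235000 = 6761.0638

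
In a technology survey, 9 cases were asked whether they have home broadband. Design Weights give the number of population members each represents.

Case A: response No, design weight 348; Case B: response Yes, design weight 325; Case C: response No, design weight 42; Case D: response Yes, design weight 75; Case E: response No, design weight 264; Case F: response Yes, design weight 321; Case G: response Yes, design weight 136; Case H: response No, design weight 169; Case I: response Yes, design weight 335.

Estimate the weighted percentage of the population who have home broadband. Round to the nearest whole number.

59

Sum of weights for 'Yes' = 325 + 75 + 321 + 136 + 335 = 1192
Total weight = 348 + 325 + 42 + 75 + 264 + 321 + 136 + 169 + 335 = 2015
Weighted proportion = 1192 / 2015 = 0.59156328 → 59.156328%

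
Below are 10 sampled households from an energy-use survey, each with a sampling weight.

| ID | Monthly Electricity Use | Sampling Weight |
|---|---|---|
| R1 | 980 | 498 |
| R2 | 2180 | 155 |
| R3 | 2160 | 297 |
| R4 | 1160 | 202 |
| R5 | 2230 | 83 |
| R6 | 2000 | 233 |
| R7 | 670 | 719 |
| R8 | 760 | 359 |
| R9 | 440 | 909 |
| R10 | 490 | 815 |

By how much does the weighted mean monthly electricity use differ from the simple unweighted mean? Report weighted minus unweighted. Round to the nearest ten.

Unweighted sum = 13070
Unweighted mean = 13070 / 10 = 1307
Weighted sum = 3906750
Sum of weights = 4270
Weighted mean = 3906750 / 4270 = 914.92974
Difference (weighted minus unweighted) = -392.07026

-390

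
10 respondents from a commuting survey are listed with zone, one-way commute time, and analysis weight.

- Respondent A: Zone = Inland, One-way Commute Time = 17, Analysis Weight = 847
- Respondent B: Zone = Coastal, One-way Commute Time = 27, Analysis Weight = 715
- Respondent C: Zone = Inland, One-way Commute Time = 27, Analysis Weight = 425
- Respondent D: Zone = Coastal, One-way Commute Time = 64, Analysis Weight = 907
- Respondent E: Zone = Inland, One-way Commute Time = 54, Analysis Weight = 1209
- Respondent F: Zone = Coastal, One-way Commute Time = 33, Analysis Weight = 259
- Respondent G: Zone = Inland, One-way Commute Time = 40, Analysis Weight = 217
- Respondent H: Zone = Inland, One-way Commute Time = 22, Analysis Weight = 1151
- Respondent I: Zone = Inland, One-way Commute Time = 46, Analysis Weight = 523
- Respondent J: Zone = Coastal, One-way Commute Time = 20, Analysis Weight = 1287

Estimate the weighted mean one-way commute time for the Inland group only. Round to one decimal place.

34.1

Inland rows: A, C, E, G, H, I
Weighted sum = 149220
Sum of weights = 4372
Weighted mean = 149220 / 4372 = 34.130833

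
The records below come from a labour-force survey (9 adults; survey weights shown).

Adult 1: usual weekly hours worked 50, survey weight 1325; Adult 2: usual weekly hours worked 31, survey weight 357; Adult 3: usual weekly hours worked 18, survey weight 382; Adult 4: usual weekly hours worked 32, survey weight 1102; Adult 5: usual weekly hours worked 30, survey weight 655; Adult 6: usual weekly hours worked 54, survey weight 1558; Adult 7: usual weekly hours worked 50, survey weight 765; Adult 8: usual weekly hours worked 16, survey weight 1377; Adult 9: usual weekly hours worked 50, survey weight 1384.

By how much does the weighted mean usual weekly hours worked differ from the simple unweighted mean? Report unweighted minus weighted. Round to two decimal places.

Unweighted sum = 50 + 31 + 18 + 32 + 30 + 54 + 50 + 16 + 50 = 331
Unweighted mean = 331 / 9 = 36.777778
Weighted sum = 50×1325 + 31×357 + 18×382 + 32×1102 + 30×655 + 54×1558 + 50×765 + 16×1377 + 50×1384
  = 66250 + 11067 + 6876 + 35264 + 19650 + 84132 + 38250 + 22032 + 69200 = 352721
Sum of weights = 1325 + 357 + 382 + 1102 + 655 + 1558 + 765 + 1377 + 1384 = 8905
Weighted mean = 352721 / 8905 = 39.609321
Difference (unweighted minus weighted) = -2.8315428

-2.83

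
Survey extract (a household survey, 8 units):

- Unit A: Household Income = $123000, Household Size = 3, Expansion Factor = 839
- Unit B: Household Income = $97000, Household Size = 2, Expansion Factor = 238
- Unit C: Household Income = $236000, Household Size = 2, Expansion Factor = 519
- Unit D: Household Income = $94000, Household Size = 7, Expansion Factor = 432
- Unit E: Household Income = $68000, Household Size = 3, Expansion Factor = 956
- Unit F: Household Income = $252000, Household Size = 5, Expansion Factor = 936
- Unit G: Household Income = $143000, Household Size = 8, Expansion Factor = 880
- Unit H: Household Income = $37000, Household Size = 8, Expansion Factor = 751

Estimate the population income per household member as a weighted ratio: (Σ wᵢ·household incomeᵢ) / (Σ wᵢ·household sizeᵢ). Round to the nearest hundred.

26900

Σ wᵢ·y = 123000×839 + 97000×238 + 236000×519 + 94000×432 + 68000×956 + 252000×936 + 143000×880 + 37000×751
  = 103197000 + 23086000 + 122484000 + 40608000 + 65008000 + 235872000 + 125840000 + 27787000 = 743882000
Σ wᵢ·x = 3×839 + 2×238 + 2×519 + 7×432 + 3×956 + 5×936 + 8×880 + 8×751
  = 2517 + 476 + 1038 + 3024 + 2868 + 4680 + 7040 + 6008 = 27651
Ratio = 743882000 / 27651 = 26902.535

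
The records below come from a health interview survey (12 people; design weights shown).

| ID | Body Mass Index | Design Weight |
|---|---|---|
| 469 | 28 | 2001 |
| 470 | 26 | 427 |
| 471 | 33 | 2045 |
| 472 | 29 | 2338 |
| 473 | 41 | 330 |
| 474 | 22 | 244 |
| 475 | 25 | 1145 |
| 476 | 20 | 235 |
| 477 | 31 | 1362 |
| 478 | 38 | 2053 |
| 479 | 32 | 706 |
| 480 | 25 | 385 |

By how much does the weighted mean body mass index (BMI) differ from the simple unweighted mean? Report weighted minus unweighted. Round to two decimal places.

1.51

Unweighted sum = 350
Unweighted mean = 350 / 12 = 29.166667
Weighted sum = 28×2001 + 26×427 + 33×2045 + 29×2338 + 41×330 + 22×244 + 25×1145 + 20×235 + 31×1362 + 38×2053 + 32×706 + 25×385
  = 407093
Sum of weights = 2001 + 427 + 2045 + 2338 + 330 + 244 + 1145 + 235 + 1362 + 2053 + 706 + 385 = 13271
Weighted mean = 407093 / 13271 = 30.675382
Difference (weighted minus unweighted) = 1.5087157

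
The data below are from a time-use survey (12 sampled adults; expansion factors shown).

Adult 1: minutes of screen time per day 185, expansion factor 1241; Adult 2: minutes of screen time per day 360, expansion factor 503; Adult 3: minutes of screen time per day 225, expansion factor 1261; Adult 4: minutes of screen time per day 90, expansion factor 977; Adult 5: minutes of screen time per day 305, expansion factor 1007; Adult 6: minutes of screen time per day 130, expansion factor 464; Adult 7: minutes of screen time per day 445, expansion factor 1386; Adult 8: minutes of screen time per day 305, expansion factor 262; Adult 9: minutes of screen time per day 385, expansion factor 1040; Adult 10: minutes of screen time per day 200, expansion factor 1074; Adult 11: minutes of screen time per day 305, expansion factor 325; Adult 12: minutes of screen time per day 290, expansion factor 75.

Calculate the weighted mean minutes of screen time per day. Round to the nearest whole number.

Weighted sum = 2582530
Sum of weights = 1241 + 503 + 1261 + 977 + 1007 + 464 + 1386 + 262 + 1040 + 1074 + 325 + 75 = 9615
Weighted mean = 2582530 / 9615 = 268.59386

269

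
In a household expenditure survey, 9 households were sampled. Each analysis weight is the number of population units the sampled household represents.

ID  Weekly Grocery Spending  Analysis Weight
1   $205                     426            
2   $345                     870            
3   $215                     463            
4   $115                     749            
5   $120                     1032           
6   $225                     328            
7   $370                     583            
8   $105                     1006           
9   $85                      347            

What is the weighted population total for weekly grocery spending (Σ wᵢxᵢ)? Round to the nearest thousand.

1122000

Weighted total = 1121635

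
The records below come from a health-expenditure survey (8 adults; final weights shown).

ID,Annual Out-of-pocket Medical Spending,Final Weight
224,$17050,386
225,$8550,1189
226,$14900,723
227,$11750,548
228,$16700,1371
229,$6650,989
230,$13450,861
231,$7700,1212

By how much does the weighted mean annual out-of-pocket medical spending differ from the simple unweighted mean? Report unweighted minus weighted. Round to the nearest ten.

510

Unweighted sum = 17050 + 8550 + 14900 + 11750 + 16700 + 6650 + 13450 + 7700 = 96750
Unweighted mean = 96750 / 8 = 12093.75
Weighted sum = 84344350
Sum of weights = 386 + 1189 + 723 + 548 + 1371 + 989 + 861 + 1212 = 7279
Weighted mean = 84344350 / 7279 = 11587.354
Difference (unweighted minus weighted) = 506.39597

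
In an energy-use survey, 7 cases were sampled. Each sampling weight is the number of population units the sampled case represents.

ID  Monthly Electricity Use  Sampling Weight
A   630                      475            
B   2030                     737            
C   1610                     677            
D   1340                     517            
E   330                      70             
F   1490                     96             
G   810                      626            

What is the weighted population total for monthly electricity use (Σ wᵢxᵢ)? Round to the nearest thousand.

4251000

Weighted total = 630×475 + 2030×737 + 1610×677 + 1340×517 + 330×70 + 1490×96 + 810×626
  = 4251310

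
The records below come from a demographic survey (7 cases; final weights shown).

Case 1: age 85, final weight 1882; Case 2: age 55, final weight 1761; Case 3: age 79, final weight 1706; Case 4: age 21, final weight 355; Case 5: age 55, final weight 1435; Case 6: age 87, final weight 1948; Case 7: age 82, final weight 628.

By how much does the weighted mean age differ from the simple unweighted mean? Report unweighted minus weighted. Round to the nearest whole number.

-6

Unweighted sum = 85 + 55 + 79 + 21 + 55 + 87 + 82 = 464
Unweighted mean = 464 / 7 = 66.285714
Weighted sum = 85×1882 + 55×1761 + 79×1706 + 21×355 + 55×1435 + 87×1948 + 82×628
  = 159970 + 96855 + 134774 + 7455 + 78925 + 169476 + 51496 = 698951
Sum of weights = 1882 + 1761 + 1706 + 355 + 1435 + 1948 + 628 = 9715
Weighted mean = 698951 / 9715 = 71.945548
Difference (unweighted minus weighted) = -5.6598338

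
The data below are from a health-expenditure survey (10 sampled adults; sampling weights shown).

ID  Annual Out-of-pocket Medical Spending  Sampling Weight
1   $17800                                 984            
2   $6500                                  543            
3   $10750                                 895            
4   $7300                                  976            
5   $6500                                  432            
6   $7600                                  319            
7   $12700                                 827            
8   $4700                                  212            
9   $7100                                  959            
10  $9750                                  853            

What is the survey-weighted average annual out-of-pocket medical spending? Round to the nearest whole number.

9950

Weighted sum = 69648100
Sum of weights = 984 + 543 + 895 + 976 + 432 + 319 + 827 + 212 + 959 + 853 = 7000
Weighted mean = 69648100 / 7000 = 9949.7286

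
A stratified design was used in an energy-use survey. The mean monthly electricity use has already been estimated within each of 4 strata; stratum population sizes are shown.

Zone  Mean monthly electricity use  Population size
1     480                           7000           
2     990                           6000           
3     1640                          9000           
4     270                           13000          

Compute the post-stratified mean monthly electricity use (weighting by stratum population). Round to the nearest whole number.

Σ Nₕ·x̄ₕ = 480×7000 + 990×6000 + 1640×9000 + 270×13000
  = 3360000 + 5940000 + 14760000 + 3510000 = 27570000
Σ Nₕ = 7000 + 6000 + 9000 + 13000 = 35000
Overall mean = 27570000 / 35000 = 787.71429

788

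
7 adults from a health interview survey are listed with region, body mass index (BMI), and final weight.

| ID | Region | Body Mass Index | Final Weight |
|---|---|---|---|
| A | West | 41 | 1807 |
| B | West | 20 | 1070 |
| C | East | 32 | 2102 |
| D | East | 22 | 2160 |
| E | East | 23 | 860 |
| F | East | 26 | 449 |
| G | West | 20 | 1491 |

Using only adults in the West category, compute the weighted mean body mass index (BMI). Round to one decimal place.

West rows: A, B, G
Weighted sum = 41×1807 + 20×1070 + 20×1491
  = 74087 + 21400 + 29820 = 125307
Sum of weights = 1807 + 1070 + 1491 = 4368
Weighted mean = 125307 / 4368 = 28.6875

28.7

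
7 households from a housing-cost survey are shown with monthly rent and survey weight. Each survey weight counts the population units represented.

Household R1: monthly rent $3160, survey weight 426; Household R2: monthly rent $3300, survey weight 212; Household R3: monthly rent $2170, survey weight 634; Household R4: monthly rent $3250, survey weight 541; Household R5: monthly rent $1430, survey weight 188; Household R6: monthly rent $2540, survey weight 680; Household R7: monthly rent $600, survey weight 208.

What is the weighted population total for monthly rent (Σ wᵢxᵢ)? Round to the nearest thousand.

7301000

Weighted total = 7300630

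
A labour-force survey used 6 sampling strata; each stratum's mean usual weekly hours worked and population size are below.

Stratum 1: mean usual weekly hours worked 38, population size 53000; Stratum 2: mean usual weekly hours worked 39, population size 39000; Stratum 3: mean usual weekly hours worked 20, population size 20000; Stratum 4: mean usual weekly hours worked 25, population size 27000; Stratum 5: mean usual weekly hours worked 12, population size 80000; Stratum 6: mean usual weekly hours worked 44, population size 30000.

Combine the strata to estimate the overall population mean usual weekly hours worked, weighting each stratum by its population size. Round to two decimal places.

Σ Nₕ·x̄ₕ = 38×53000 + 39×39000 + 20×20000 + 25×27000 + 12×80000 + 44×30000
  = 2014000 + 1521000 + 400000 + 675000 + 960000 + 1320000 = 6890000
Σ Nₕ = 53000 + 39000 + 20000 + 27000 + 80000 + 30000 = 249000
Overall mean = 6890000 / 249000 = 27.670683

27.67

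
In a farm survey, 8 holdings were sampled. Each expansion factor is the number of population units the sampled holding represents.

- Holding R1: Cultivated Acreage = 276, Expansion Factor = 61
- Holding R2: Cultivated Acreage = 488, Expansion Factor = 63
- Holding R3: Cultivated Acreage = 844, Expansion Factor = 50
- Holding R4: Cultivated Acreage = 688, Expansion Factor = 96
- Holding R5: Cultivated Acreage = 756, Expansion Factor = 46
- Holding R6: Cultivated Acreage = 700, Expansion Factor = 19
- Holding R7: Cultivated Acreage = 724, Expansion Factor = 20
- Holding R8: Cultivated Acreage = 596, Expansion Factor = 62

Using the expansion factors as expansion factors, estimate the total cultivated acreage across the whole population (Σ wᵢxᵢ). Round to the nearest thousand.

Weighted total = 255336

255000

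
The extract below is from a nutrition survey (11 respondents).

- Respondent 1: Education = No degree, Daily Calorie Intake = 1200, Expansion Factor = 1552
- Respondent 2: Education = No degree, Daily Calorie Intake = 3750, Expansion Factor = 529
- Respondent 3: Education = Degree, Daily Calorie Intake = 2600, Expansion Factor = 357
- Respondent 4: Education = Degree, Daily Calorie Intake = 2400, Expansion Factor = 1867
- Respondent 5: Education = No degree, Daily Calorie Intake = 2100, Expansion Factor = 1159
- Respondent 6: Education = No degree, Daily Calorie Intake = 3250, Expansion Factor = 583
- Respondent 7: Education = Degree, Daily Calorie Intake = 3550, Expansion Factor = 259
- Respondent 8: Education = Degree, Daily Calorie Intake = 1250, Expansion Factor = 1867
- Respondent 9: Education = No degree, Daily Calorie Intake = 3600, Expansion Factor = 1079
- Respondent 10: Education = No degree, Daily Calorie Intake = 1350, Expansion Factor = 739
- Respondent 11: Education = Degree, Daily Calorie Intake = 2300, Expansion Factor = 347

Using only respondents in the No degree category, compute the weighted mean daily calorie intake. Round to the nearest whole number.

No degree rows: 1, 2, 5, 6, 9, 10
Weighted sum = 1200×1552 + 3750×529 + 2100×1159 + 3250×583 + 3600×1079 + 1350×739
  = 1862400 + 1983750 + 2433900 + 1894750 + 3884400 + 997650 = 13056850
Sum of weights = 5641
Weighted mean = 13056850 / 5641 = 2314.6339

2315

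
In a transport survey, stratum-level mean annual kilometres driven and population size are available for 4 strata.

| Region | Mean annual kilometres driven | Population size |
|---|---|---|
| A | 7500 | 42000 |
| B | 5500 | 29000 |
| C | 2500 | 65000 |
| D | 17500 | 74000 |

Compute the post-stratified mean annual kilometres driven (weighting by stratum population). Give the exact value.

9200

Σ Nₕ·x̄ₕ = 7500×42000 + 5500×29000 + 2500×65000 + 17500×74000
  = 315000000 + 159500000 + 162500000 + 1295000000 = 1932000000
Σ Nₕ = 210000
Overall mean = 1932000000 / 210000 = 9200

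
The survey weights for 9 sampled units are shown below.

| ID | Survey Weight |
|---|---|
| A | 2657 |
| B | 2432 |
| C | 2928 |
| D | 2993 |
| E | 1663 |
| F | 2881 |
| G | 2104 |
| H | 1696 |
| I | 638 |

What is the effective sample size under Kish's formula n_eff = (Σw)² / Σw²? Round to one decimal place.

Σ wᵢ = 19992
Σ wᵢ² = 7059649 + 5914624 + 8573184 + 8958049 + 2765569 + 8300161 + 4426816 + 2876416 + 407044 = 49281512
n_eff = 19992² / 49281512 = 399680064 / 49281512 = 8.1101421

8.1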